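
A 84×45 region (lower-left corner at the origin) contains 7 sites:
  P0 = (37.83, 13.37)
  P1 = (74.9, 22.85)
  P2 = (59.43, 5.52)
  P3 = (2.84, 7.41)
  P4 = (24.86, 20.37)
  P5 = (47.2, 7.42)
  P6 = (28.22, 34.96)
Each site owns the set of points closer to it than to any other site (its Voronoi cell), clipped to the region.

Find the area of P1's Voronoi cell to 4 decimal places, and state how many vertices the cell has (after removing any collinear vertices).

Area of P1's cell: 973.1638 (7 vertices)

1. box [0,84]×[0,45]: [(0, 0) (84, 0) (84, 45) (0, 45)]
2. ⊥bis P1·P0 via (56.365,18.11): [(60.9963, 0) (84, 0) (84, 45) (49.4884, 45)]  |A|=1294.0949
3. ⊥bis P1·P2 via (67.165,14.185): [(54.4709, 25.5167) (83.0555, 0) (84, 0) (84, 45) (49.4884, 45)]  |A|=1012.6562
4. ⊥bis P1·P3 via (38.87,15.13): [(54.4709, 25.5167) (83.0555, 0) (84, 0) (84, 45) (49.4884, 45)]  |A|=1012.6562
5. ⊥bis P1·P4 via (49.88,21.61): [(54.4709, 25.5167) (83.0555, 0) (84, 0) (84, 45) (49.4884, 45)]  |A|=1012.6562
6. ⊥bis P1·P5 via (61.05,15.135): [(53.7952, 28.1589) (56.0544, 24.1031) (83.0555, 0) (84, 0) (84, 45) (49.4884, 45)]  |A|=1011.0418
7. ⊥bis P1·P6 via (51.56,28.905): [(52.5895, 32.8734) (53.7952, 28.1589) (56.0544, 24.1031) (83.0555, 0) (84, 0) (84, 45) (55.7355, 45)]  |A|=973.1638
8. canonical 7-gon: [(52.5895, 32.8734) (53.7952, 28.1589) (56.0544, 24.1031) (83.0555, 0) (84, 0) (84, 45) (55.7355, 45)]
9. shoelace: 973.1638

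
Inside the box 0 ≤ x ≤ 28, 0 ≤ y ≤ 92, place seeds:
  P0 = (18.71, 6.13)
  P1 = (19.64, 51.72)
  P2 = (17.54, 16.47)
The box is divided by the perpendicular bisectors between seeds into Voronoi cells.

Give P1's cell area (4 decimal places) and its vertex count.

1. box [0,28]×[0,92]: [(0, 0) (28, 0) (28, 92) (0, 92)]
2. ⊥bis P1·P0 via (19.175,28.925): [(0, 29.3162) (28, 28.745) (28, 92) (0, 92)]  |A|=1763.1442
3. ⊥bis P1·P2 via (18.59,34.095): [(0, 35.2025) (28, 33.5344) (28, 92) (0, 92)]  |A|=1613.6835
4. canonical 4-gon: [(0, 35.2025) (28, 33.5344) (28, 92) (0, 92)]
5. shoelace: 1613.6835

Area of P1's cell: 1613.6835 (4 vertices)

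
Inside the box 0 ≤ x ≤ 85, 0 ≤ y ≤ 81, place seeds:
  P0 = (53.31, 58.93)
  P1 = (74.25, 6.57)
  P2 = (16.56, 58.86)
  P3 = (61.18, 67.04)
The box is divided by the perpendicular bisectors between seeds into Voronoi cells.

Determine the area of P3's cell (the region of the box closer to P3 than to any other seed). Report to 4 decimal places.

1. box [0,85]×[0,81]: [(0, 0) (85, 0) (85, 81) (0, 81)]
2. ⊥bis P3·P0 via (57.245,62.985): [(85, 36.0514) (85, 81) (38.6806, 81)]  |A|=1040.9966
3. ⊥bis P3·P1 via (67.715,36.805): [(81.2162, 39.7232) (85, 40.541) (85, 81) (38.6806, 81)]  |A|=1032.5027
4. ⊥bis P3·P2 via (38.87,62.95): [(81.2162, 39.7232) (85, 40.541) (85, 81) (38.6806, 81)]  |A|=1032.5027
5. canonical 4-gon: [(81.2162, 39.7232) (85, 40.541) (85, 81) (38.6806, 81)]
6. shoelace: 1032.5027

Area of P3's cell: 1032.5027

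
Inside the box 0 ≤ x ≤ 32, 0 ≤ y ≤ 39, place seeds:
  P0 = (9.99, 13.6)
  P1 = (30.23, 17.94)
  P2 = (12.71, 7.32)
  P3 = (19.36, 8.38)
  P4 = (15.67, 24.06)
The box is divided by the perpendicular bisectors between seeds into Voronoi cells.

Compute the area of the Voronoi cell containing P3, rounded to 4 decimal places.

Area of P3's cell: 200.1795

1. box [0,32]×[0,39]: [(0, 0) (32, 0) (32, 39) (0, 39)]
2. ⊥bis P3·P0 via (14.675,10.99): [(8.5525, 0) (32, 0) (32, 39) (30.2793, 39)]  |A|=490.78
3. ⊥bis P3·P1 via (24.795,13.16): [(19.3396, 19.363) (8.5525, 0) (32, 0) (32, 4.9677)]  |A|=258.4534
4. ⊥bis P3·P2 via (16.035,7.85): [(19.3396, 19.363) (15.3433, 12.1896) (17.2863, 0) (32, 0) (32, 4.9677)]  |A|=205.2229
5. ⊥bis P3·P4 via (17.515,16.22): [(21.3169, 17.1147) (17.5997, 16.2399) (15.3433, 12.1896) (17.2863, 0) (32, 0) (32, 4.9677)]  |A|=200.1795
6. canonical 6-gon: [(21.3169, 17.1147) (17.5997, 16.2399) (15.3433, 12.1896) (17.2863, 0) (32, 0) (32, 4.9677)]
7. shoelace: 200.1795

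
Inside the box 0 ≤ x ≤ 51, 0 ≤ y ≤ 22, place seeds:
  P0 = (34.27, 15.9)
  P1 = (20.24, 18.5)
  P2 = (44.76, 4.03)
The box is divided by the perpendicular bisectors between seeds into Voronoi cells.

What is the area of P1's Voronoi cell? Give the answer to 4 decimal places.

1. box [0,51]×[0,22]: [(0, 0) (51, 0) (51, 22) (0, 22)]
2. ⊥bis P1·P0 via (27.255,17.2): [(0, 0) (24.0675, 0) (28.1445, 22) (0, 22)]  |A|=574.3327
3. ⊥bis P1·P2 via (32.5,11.265): [(0, 0) (24.0675, 0) (28.1445, 22) (0, 22)]  |A|=574.3327
4. canonical 4-gon: [(0, 0) (24.0675, 0) (28.1445, 22) (0, 22)]
5. shoelace: 574.3327

Area of P1's cell: 574.3327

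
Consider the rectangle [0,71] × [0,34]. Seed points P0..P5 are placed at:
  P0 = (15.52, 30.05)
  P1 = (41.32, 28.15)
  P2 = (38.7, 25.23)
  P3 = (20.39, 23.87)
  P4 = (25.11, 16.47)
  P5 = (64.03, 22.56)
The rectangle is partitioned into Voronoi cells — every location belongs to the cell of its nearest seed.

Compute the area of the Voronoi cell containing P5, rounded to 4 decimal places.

Area of P5's cell: 672.2989

1. box [0,71]×[0,34]: [(0, 0) (71, 0) (71, 34) (0, 34)]
2. ⊥bis P5·P0 via (39.775,26.305): [(35.7135, 0) (71, 0) (71, 34) (40.9631, 34)]  |A|=1110.4979
3. ⊥bis P5·P1 via (52.675,25.355): [(46.4339, 0) (71, 0) (71, 34) (54.8029, 34)]  |A|=692.973
4. ⊥bis P5·P2 via (51.365,23.895): [(50.653, 17.1404) (48.8463, 0) (71, 0) (71, 34) (54.8029, 34)]  |A|=672.2989
5. ⊥bis P5·P3 via (42.21,23.215): [(50.653, 17.1404) (48.8463, 0) (71, 0) (71, 34) (54.8029, 34)]  |A|=672.2989
6. ⊥bis P5·P4 via (44.57,19.515): [(50.653, 17.1404) (48.8463, 0) (71, 0) (71, 34) (54.8029, 34)]  |A|=672.2989
7. canonical 5-gon: [(50.653, 17.1404) (48.8463, 0) (71, 0) (71, 34) (54.8029, 34)]
8. shoelace: 672.2989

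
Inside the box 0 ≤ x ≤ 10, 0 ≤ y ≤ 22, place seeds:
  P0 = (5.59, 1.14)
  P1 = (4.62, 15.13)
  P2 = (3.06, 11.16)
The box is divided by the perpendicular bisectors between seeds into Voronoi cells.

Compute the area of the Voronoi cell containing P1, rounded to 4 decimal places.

1. box [0,10]×[0,22]: [(0, 0) (10, 0) (10, 22) (0, 22)]
2. ⊥bis P1·P0 via (5.105,8.135): [(0, 7.781) (10, 8.4744) (10, 22) (0, 22)]  |A|=138.7228
3. ⊥bis P1·P2 via (3.84,13.145): [(0, 14.6539) (10, 10.7244) (10, 22) (0, 22)]  |A|=93.1082
4. canonical 4-gon: [(0, 14.6539) (10, 10.7244) (10, 22) (0, 22)]
5. shoelace: 93.1082

Area of P1's cell: 93.1082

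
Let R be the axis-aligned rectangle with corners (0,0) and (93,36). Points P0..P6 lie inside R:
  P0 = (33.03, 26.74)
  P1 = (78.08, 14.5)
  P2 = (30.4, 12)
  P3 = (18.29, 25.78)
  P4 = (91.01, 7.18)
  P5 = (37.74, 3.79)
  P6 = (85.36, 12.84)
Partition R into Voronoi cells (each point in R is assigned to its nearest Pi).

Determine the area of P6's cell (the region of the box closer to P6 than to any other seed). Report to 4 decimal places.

Area of P6's cell: 260.7058

1. box [0,93]×[0,36]: [(0, 0) (93, 0) (93, 36) (0, 36)]
2. ⊥bis P6·P0 via (59.195,19.79): [(53.9383, 0) (93, 0) (93, 36) (63.5007, 36)]  |A|=1234.0967
3. ⊥bis P6·P1 via (81.72,13.67): [(78.6029, 0) (93, 0) (93, 36) (86.8117, 36)]  |A|=370.5359
4. ⊥bis P6·P2 via (57.88,12.42): [(78.6029, 0) (93, 0) (93, 36) (86.8117, 36)]  |A|=370.5359
5. ⊥bis P6·P3 via (51.825,19.31): [(78.6029, 0) (93, 0) (93, 36) (86.8117, 36)]  |A|=370.5359
6. ⊥bis P6·P4 via (88.185,10.01): [(78.7343, 0.576) (93, 14.8165) (93, 36) (86.8117, 36)]  |A|=260.7058
7. ⊥bis P6·P5 via (61.55,8.315): [(78.7343, 0.576) (93, 14.8165) (93, 36) (86.8117, 36)]  |A|=260.7058
8. canonical 4-gon: [(78.7343, 0.576) (93, 14.8165) (93, 36) (86.8117, 36)]
9. shoelace: 260.7058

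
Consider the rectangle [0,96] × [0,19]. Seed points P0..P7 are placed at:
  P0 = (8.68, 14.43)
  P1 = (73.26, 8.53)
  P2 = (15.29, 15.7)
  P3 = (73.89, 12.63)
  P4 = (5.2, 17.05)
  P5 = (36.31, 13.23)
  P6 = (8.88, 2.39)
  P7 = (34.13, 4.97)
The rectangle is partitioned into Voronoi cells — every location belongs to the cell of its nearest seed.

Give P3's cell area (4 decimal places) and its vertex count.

1. box [0,96]×[0,19]: [(0, 0) (96, 0) (96, 19) (0, 19)]
2. ⊥bis P3·P0 via (41.285,13.53): [(40.9115, 0) (96, 0) (96, 19) (41.436, 19)]  |A|=1041.6986
3. ⊥bis P3·P1 via (73.575,10.58): [(41.3403, 15.5331) (96, 7.1342) (96, 19) (41.436, 19)]  |A|=418.8733
4. ⊥bis P3·P2 via (44.59,14.165): [(44.6352, 15.0269) (96, 7.1342) (96, 19) (44.8433, 19)]  |A|=406.3688
5. ⊥bis P3·P4 via (39.545,14.84): [(44.6352, 15.0269) (96, 7.1342) (96, 19) (44.8433, 19)]  |A|=406.3688
6. ⊥bis P3·P5 via (55.1,12.93): [(55.1078, 13.4176) (96, 7.1342) (96, 19) (55.1969, 19)]  |A|=356.4979
7. ⊥bis P3·P6 via (41.385,7.51): [(55.1078, 13.4176) (96, 7.1342) (96, 19) (55.1969, 19)]  |A|=356.4979
8. ⊥bis P3·P7 via (54.01,8.8): [(55.1078, 13.4176) (96, 7.1342) (96, 19) (55.1969, 19)]  |A|=356.4979
9. canonical 4-gon: [(55.1078, 13.4176) (96, 7.1342) (96, 19) (55.1969, 19)]
10. shoelace: 356.4979

Area of P3's cell: 356.4979 (4 vertices)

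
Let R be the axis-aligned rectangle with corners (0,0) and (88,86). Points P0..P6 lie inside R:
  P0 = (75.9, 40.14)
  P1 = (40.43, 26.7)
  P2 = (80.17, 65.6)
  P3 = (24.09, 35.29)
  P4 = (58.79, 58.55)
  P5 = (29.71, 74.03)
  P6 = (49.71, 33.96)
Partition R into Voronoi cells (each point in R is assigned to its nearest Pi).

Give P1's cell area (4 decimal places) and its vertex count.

Area of P1's cell: 1066.9621 (3 vertices)

1. box [0,88]×[0,86]: [(0, 0) (88, 0) (88, 86) (0, 86)]
2. ⊥bis P1·P0 via (58.165,33.42): [(0, 0) (70.8282, 0) (38.2418, 86) (0, 86)]  |A|=4690.0122
3. ⊥bis P1·P2 via (60.3,46.15): [(0, 0) (70.8282, 0) (48.9466, 57.7485) (21.2923, 86) (0, 86)]  |A|=4450.5881
4. ⊥bis P1·P3 via (32.26,30.995): [(15.9658, 0) (70.8282, 0) (48.9466, 57.7485) (47.2406, 59.4914)]  |A|=1662.1112
5. ⊥bis P1·P4 via (49.61,42.625): [(40.9871, 47.5957) (15.9658, 0) (70.8282, 0) (56.0932, 38.8877)]  |A|=1535.174
6. ⊥bis P1·P5 via (35.07,50.365): [(40.9871, 47.5957) (15.9658, 0) (70.8282, 0) (56.0932, 38.8877)]  |A|=1535.174
7. ⊥bis P1·P6 via (45.07,30.33): [(37.1993, 40.3906) (15.9658, 0) (68.798, 0)]  |A|=1066.9621
8. canonical 3-gon: [(37.1993, 40.3906) (15.9658, 0) (68.798, 0)]
9. shoelace: 1066.9621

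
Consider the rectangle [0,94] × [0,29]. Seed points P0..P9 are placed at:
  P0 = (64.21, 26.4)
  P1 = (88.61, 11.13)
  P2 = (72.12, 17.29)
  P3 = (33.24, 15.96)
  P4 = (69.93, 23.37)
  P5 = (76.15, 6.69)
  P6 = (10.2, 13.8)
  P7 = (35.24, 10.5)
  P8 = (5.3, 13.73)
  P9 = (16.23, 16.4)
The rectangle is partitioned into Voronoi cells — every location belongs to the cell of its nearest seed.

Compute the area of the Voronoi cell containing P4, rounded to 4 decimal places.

Area of P4's cell: 133.1031

1. box [0,94]×[0,29]: [(0, 0) (94, 0) (94, 29) (0, 29)]
2. ⊥bis P4·P0 via (67.07,24.885): [(53.8879, 0) (94, 0) (94, 29) (69.2498, 29)]  |A|=940.5032
3. ⊥bis P4·P1 via (79.27,17.25): [(53.8879, 0) (67.967, 0) (86.9691, 29) (69.2498, 29)]  |A|=461.0773
4. ⊥bis P4·P2 via (71.025,20.33): [(63.1556, 17.4955) (84.4588, 25.1688) (86.9691, 29) (69.2498, 29)]  |A|=133.1031
5. ⊥bis P4·P3 via (51.585,19.665): [(63.1556, 17.4955) (84.4588, 25.1688) (86.9691, 29) (69.2498, 29)]  |A|=133.1031
6. ⊥bis P4·P5 via (73.04,15.03): [(63.1556, 17.4955) (84.4588, 25.1688) (86.9691, 29) (69.2498, 29)]  |A|=133.1031
7. ⊥bis P4·P6 via (40.065,18.585): [(63.1556, 17.4955) (84.4588, 25.1688) (86.9691, 29) (69.2498, 29)]  |A|=133.1031
8. ⊥bis P4·P7 via (52.585,16.935): [(63.1556, 17.4955) (84.4588, 25.1688) (86.9691, 29) (69.2498, 29)]  |A|=133.1031
9. ⊥bis P4·P8 via (37.615,18.55): [(63.1556, 17.4955) (84.4588, 25.1688) (86.9691, 29) (69.2498, 29)]  |A|=133.1031
10. ⊥bis P4·P9 via (43.08,19.885): [(63.1556, 17.4955) (84.4588, 25.1688) (86.9691, 29) (69.2498, 29)]  |A|=133.1031
11. canonical 4-gon: [(63.1556, 17.4955) (84.4588, 25.1688) (86.9691, 29) (69.2498, 29)]
12. shoelace: 133.1031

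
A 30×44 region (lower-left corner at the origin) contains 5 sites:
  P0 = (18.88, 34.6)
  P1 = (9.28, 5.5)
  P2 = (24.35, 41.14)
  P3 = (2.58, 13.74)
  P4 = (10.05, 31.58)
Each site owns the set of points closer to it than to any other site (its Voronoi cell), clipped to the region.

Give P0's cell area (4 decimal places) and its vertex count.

Area of P0's cell: 297.5145 (5 vertices)

1. box [0,30]×[0,44]: [(0, 0) (30, 0) (30, 44) (0, 44)]
2. ⊥bis P0·P1 via (14.08,20.05): [(0, 24.6949) (30, 14.798) (30, 44) (0, 44)]  |A|=727.6052
3. ⊥bis P0·P2 via (21.615,37.87): [(0, 24.6949) (30, 14.798) (30, 30.8569) (14.2859, 44) (0, 44)]  |A|=624.3388
4. ⊥bis P0·P3 via (10.73,24.17): [(0, 32.5544) (17.4074, 18.9523) (30, 14.798) (30, 30.8569) (14.2859, 44) (0, 44)]  |A|=555.9325
5. ⊥bis P0·P4 via (14.465,33.09): [(19.5411, 18.2484) (30, 14.798) (30, 30.8569) (14.2859, 44) (10.7336, 44)]  |A|=297.5145
6. canonical 5-gon: [(19.5411, 18.2484) (30, 14.798) (30, 30.8569) (14.2859, 44) (10.7336, 44)]
7. shoelace: 297.5145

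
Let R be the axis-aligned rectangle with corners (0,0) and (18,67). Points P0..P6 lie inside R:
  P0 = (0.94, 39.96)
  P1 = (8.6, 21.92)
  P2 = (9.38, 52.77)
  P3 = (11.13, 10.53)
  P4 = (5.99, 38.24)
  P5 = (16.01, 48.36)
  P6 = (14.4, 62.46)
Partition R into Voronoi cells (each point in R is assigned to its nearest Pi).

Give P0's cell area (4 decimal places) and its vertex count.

Area of P0's cell: 60.3948 (3 vertices)

1. box [0,18]×[0,67]: [(0, 0) (18, 0) (18, 67) (0, 67)]
2. ⊥bis P0·P1 via (4.77,30.94): [(0, 28.9146) (18, 36.5576) (18, 67) (0, 67)]  |A|=616.75
3. ⊥bis P0·P2 via (5.16,46.365): [(0, 49.7647) (0, 28.9146) (18, 36.5576) (18, 37.9052)]  |A|=199.7796
4. ⊥bis P0·P3 via (6.035,25.245): [(0, 49.7647) (0, 28.9146) (18, 36.5576) (18, 37.9052)]  |A|=199.7796
5. ⊥bis P0·P4 via (3.465,39.1): [(5.7966, 45.9456) (0, 49.7647) (0, 28.9266)]  |A|=60.3948
6. ⊥bis P0·P5 via (8.475,44.16): [(5.7966, 45.9456) (0, 49.7647) (0, 28.9266)]  |A|=60.3948
7. ⊥bis P0·P6 via (7.67,51.21): [(5.7966, 45.9456) (0, 49.7647) (0, 28.9266)]  |A|=60.3948
8. canonical 3-gon: [(5.7966, 45.9456) (0, 49.7647) (0, 28.9266)]
9. shoelace: 60.3948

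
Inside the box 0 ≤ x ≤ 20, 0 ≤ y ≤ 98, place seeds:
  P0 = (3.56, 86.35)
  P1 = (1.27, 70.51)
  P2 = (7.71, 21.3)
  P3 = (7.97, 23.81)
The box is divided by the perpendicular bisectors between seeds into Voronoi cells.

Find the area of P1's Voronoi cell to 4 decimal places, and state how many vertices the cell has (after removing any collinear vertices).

1. box [0,20]×[0,98]: [(0, 0) (20, 0) (20, 98) (0, 98)]
2. ⊥bis P1·P0 via (2.415,78.43): [(0, 78.7791) (0, 0) (20, 0) (20, 75.8877)]  |A|=1546.6686
3. ⊥bis P1·P2 via (4.49,45.905): [(0, 78.7791) (0, 45.3174) (20, 47.9348) (20, 75.8877)]  |A|=614.147
4. ⊥bis P1·P3 via (4.62,47.16): [(0, 78.7791) (0, 46.4972) (20, 49.3666) (20, 75.8877)]  |A|=588.0314
5. canonical 4-gon: [(0, 78.7791) (0, 46.4972) (20, 49.3666) (20, 75.8877)]
6. shoelace: 588.0314

Area of P1's cell: 588.0314 (4 vertices)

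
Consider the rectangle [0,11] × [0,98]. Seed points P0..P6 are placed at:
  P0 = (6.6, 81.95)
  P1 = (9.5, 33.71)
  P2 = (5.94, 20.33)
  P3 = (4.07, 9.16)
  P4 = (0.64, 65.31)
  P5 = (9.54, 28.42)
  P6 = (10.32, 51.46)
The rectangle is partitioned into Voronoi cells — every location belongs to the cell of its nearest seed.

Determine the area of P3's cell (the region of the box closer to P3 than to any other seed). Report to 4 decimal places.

1. box [0,11]×[0,98]: [(0, 0) (11, 0) (11, 98) (0, 98)]
2. ⊥bis P3·P0 via (5.335,45.555): [(0, 45.7404) (0, 0) (11, 0) (11, 45.3581)]  |A|=501.0419
3. ⊥bis P3·P1 via (6.785,21.435): [(0, 22.9357) (0, 0) (11, 0) (11, 20.5027)]  |A|=238.9114
4. ⊥bis P3·P2 via (5.005,14.745): [(0, 15.5829) (0, 0) (11, 0) (11, 13.7414)]  |A|=161.2834
5. ⊥bis P3·P4 via (2.355,37.235): [(0, 15.5829) (0, 0) (11, 0) (11, 13.7414)]  |A|=161.2834
6. ⊥bis P3·P5 via (6.805,18.79): [(0, 15.5829) (0, 0) (11, 0) (11, 13.7414)]  |A|=161.2834
7. ⊥bis P3·P6 via (7.195,30.31): [(0, 15.5829) (0, 0) (11, 0) (11, 13.7414)]  |A|=161.2834
8. canonical 4-gon: [(0, 15.5829) (0, 0) (11, 0) (11, 13.7414)]
9. shoelace: 161.2834

Area of P3's cell: 161.2834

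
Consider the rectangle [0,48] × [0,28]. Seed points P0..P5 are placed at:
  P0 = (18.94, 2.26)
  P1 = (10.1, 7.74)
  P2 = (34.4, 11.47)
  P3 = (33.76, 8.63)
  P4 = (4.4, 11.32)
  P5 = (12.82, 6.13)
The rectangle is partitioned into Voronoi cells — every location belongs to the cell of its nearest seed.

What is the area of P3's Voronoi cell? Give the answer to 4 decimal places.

1. box [0,48]×[0,28]: [(0, 0) (48, 0) (48, 28) (0, 28)]
2. ⊥bis P3·P0 via (26.35,5.445): [(28.6904, 0) (48, 0) (48, 28) (16.6553, 28)]  |A|=709.1602
3. ⊥bis P3·P1 via (21.93,8.185): [(21.619, 16.4517) (28.6904, 0) (48, 0) (48, 28) (21.1846, 28)]  |A|=683.0072
4. ⊥bis P3·P2 via (34.08,10.05): [(23.3293, 12.4727) (28.6904, 0) (48, 0) (48, 6.9131)]  |A|=205.6967
5. ⊥bis P3·P4 via (19.08,9.975): [(23.3293, 12.4727) (28.6904, 0) (48, 0) (48, 6.9131)]  |A|=205.6967
6. ⊥bis P3·P5 via (23.29,7.38): [(23.3293, 12.4727) (28.6904, 0) (48, 0) (48, 6.9131)]  |A|=205.6967
7. canonical 4-gon: [(23.3293, 12.4727) (28.6904, 0) (48, 0) (48, 6.9131)]
8. shoelace: 205.6967

Area of P3's cell: 205.6967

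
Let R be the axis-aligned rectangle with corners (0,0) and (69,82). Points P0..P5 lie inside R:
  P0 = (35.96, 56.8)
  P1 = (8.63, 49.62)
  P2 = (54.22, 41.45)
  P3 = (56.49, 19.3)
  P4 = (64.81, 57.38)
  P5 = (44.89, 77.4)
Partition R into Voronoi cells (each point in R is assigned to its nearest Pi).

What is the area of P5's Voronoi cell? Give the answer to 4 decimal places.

Area of P5's cell: 594.3535

1. box [0,69]×[0,82]: [(0, 0) (69, 0) (69, 82) (0, 82)]
2. ⊥bis P5·P0 via (40.425,67.1): [(69, 54.7129) (69, 82) (6.0532, 82)]  |A|=858.8183
3. ⊥bis P5·P1 via (26.76,63.51): [(15.8468, 77.7545) (69, 54.7129) (69, 82) (12.5942, 82)]  |A|=844.9336
4. ⊥bis P5·P2 via (49.555,59.425): [(15.8468, 77.7545) (54.9187, 60.817) (69, 64.4715) (69, 82) (12.5942, 82)]  |A|=776.2267
5. ⊥bis P5·P3 via (50.69,48.35): [(15.8468, 77.7545) (54.9187, 60.817) (69, 64.4715) (69, 82) (12.5942, 82)]  |A|=776.2267
6. ⊥bis P5·P4 via (54.85,67.39): [(15.8468, 77.7545) (50.2696, 62.8324) (69, 81.4693) (69, 82) (12.5942, 82)]  |A|=594.3535
7. canonical 5-gon: [(15.8468, 77.7545) (50.2696, 62.8324) (69, 81.4693) (69, 82) (12.5942, 82)]
8. shoelace: 594.3535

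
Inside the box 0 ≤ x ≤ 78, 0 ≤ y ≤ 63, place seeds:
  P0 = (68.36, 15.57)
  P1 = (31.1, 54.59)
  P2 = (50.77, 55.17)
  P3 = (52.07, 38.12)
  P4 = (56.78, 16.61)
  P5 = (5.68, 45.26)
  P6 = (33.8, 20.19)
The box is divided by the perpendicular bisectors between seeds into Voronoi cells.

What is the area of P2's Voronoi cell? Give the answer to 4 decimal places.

Area of P2's cell: 583.2267

1. box [0,78]×[0,63]: [(0, 0) (78, 0) (78, 63) (0, 63)]
2. ⊥bis P2·P0 via (59.565,35.37): [(0, 8.9117) (78, 43.5587) (78, 63) (0, 63)]  |A|=2867.6549
3. ⊥bis P2·P1 via (40.935,54.88): [(41.7437, 27.4539) (78, 43.5587) (78, 63) (40.6956, 63)]  |A|=1015.4483
4. ⊥bis P2·P3 via (51.42,46.645): [(41.2008, 45.8658) (78, 48.6716) (78, 63) (40.6956, 63)]  |A|=583.2267
5. ⊥bis P2·P4 via (53.775,35.89): [(41.2008, 45.8658) (78, 48.6716) (78, 63) (40.6956, 63)]  |A|=583.2267
6. ⊥bis P2·P5 via (28.225,50.215): [(41.2008, 45.8658) (78, 48.6716) (78, 63) (40.6956, 63)]  |A|=583.2267
7. ⊥bis P2·P6 via (42.285,37.68): [(41.2008, 45.8658) (78, 48.6716) (78, 63) (40.6956, 63)]  |A|=583.2267
8. canonical 4-gon: [(41.2008, 45.8658) (78, 48.6716) (78, 63) (40.6956, 63)]
9. shoelace: 583.2267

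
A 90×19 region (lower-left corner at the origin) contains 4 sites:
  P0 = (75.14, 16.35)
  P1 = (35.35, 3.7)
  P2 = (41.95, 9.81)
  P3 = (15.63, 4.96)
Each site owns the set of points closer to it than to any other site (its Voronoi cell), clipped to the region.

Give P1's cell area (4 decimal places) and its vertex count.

1. box [0,90]×[0,19]: [(0, 0) (90, 0) (90, 19) (0, 19)]
2. ⊥bis P1·P0 via (55.245,10.025): [(0, 0) (58.4321, 0) (52.3917, 19) (0, 19)]  |A|=1052.8262
3. ⊥bis P1·P2 via (38.65,6.755): [(0, 0) (44.9035, 0) (27.3141, 19) (0, 19)]  |A|=686.0671
4. ⊥bis P1·P3 via (25.49,4.33): [(25.2133, 0) (44.9035, 0) (27.3141, 19) (26.4273, 19)]  |A|=195.4808
5. canonical 4-gon: [(25.2133, 0) (44.9035, 0) (27.3141, 19) (26.4273, 19)]
6. shoelace: 195.4808

Area of P1's cell: 195.4808 (4 vertices)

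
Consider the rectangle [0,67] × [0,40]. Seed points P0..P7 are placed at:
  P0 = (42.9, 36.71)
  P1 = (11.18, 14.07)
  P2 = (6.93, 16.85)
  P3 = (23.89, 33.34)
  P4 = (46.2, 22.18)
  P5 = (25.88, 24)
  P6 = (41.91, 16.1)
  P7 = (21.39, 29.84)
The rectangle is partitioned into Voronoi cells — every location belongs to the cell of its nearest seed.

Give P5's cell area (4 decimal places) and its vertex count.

1. box [0,67]×[0,40]: [(0, 0) (67, 0) (67, 40) (0, 40)]
2. ⊥bis P5·P0 via (34.39,30.355): [(0, 0) (57.0582, 0) (27.1874, 40) (0, 40)]  |A|=1684.9115
3. ⊥bis P5·P1 via (18.53,19.035): [(31.3883, 0) (57.0582, 0) (27.1874, 40) (4.3679, 40)]  |A|=969.7862
4. ⊥bis P5·P2 via (16.405,20.425): [(14.9043, 24.4023) (31.3883, 0) (57.0582, 0) (27.1874, 40) (9.0192, 40)]  |A|=933.5118
5. ⊥bis P5·P3 via (24.885,28.67): [(14.1566, 26.3842) (14.9043, 24.4023) (31.3883, 0) (57.0582, 0) (34.1709, 30.6485)]  |A|=701.3521
6. ⊥bis P5·P4 via (36.04,23.09): [(14.1566, 26.3842) (14.9043, 24.4023) (31.3883, 0) (33.9719, 0) (36.4443, 27.6041) (34.1709, 30.6485)]  |A|=382.7148
7. ⊥bis P5·P6 via (33.895,20.05): [(14.1566, 26.3842) (14.9043, 24.4023) (27.1245, 6.312) (36.1837, 24.694) (36.4443, 27.6041) (34.1709, 30.6485)]  |A|=283.0367
8. ⊥bis P5·P7 via (23.635,26.92): [(26.3046, 28.9725) (16.7693, 21.6414) (27.1245, 6.312) (36.1837, 24.694) (36.4443, 27.6041) (34.1709, 30.6485)]  |A|=250.0321
9. canonical 6-gon: [(26.3046, 28.9725) (16.7693, 21.6414) (27.1245, 6.312) (36.1837, 24.694) (36.4443, 27.6041) (34.1709, 30.6485)]
10. shoelace: 250.0321

Area of P5's cell: 250.0321 (6 vertices)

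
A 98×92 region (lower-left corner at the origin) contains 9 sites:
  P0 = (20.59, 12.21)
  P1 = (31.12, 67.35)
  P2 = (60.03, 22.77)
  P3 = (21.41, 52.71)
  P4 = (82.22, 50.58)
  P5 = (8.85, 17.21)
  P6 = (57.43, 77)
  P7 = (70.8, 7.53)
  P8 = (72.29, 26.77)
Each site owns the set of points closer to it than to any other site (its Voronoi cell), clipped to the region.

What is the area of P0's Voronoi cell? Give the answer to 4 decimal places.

1. box [0,98]×[0,92]: [(0, 0) (98, 0) (98, 92) (0, 92)]
2. ⊥bis P0·P1 via (25.855,39.78): [(0, 44.7175) (0, 0) (98, 0) (98, 26.0026)]  |A|=3465.2835
3. ⊥bis P0·P2 via (40.31,17.49): [(34.7992, 38.0719) (0, 44.7175) (0, 0) (44.9929, 0)]  |A|=1634.5506
4. ⊥bis P0·P3 via (21,32.46): [(36.3852, 32.1485) (0, 32.8852) (0, 0) (44.9929, 0)]  |A|=1321.4946
5. ⊥bis P0·P4 via (51.405,31.395): [(36.3852, 32.1485) (0, 32.8852) (0, 0) (44.9929, 0)]  |A|=1321.4946
6. ⊥bis P0·P5 via (14.72,14.71): [(36.3852, 32.1485) (22.2687, 32.4343) (8.4551, 0) (44.9929, 0)]  |A|=818.2221
7. ⊥bis P0·P6 via (39.01,44.605): [(36.3852, 32.1485) (22.2687, 32.4343) (8.4551, 0) (44.9929, 0)]  |A|=818.2221
8. ⊥bis P0·P7 via (45.695,9.87): [(44.8313, 0.6036) (36.3852, 32.1485) (22.2687, 32.4343) (8.4551, 0) (44.775, 0)]  |A|=818.1563
9. ⊥bis P0·P8 via (46.44,19.49): [(44.8313, 0.6036) (36.3852, 32.1485) (22.2687, 32.4343) (8.4551, 0) (44.775, 0)]  |A|=818.1563
10. canonical 5-gon: [(44.8313, 0.6036) (36.3852, 32.1485) (22.2687, 32.4343) (8.4551, 0) (44.775, 0)]
11. shoelace: 818.1563

Area of P0's cell: 818.1563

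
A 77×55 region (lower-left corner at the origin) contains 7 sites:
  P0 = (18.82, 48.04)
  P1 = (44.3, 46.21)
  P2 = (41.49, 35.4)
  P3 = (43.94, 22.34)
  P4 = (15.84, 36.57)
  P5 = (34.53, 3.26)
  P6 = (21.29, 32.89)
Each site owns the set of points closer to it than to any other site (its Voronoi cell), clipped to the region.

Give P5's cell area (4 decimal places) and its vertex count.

Area of P5's cell: 673.0737 (4 vertices)

1. box [0,77]×[0,55]: [(0, 0) (77, 0) (77, 55) (0, 55)]
2. ⊥bis P5·P0 via (26.675,25.65): [(0, 16.2917) (0, 0) (77, 0) (77, 43.3053)]  |A|=2294.4861
3. ⊥bis P5·P1 via (39.415,24.735): [(30.104, 26.853) (0, 16.2917) (0, 0) (77, 0) (77, 16.1854)]  |A|=1658.5784
4. ⊥bis P5·P2 via (38.01,19.33): [(19.8623, 23.2599) (0, 16.2917) (0, 0) (77, 0) (77, 10.8866)]  |A|=1368.3208
5. ⊥bis P5·P3 via (39.235,12.8): [(18.7894, 22.8835) (0, 16.2917) (0, 0) (65.1887, 0)]  |A|=898.9283
6. ⊥bis P5·P4 via (25.185,19.915): [(25.0088, 19.8162) (0, 5.7839) (0, 0) (65.1887, 0)]  |A|=718.2184
7. ⊥bis P5·P6 via (27.91,18.075): [(28.2401, 18.2225) (0, 5.6036) (0, 0) (65.1887, 0)]  |A|=673.0737
8. canonical 4-gon: [(28.2401, 18.2225) (0, 5.6036) (0, 0) (65.1887, 0)]
9. shoelace: 673.0737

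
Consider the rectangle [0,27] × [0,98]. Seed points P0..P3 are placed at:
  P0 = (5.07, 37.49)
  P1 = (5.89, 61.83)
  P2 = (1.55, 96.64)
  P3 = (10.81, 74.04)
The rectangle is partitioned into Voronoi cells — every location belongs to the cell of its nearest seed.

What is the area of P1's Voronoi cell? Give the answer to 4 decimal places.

Area of P1's cell: 444.6901

1. box [0,27]×[0,98]: [(0, 0) (27, 0) (27, 98) (0, 98)]
2. ⊥bis P1·P0 via (5.48,49.66): [(0, 49.8446) (27, 48.935) (27, 98) (0, 98)]  |A|=1312.4751
3. ⊥bis P1·P2 via (3.72,79.235): [(0, 78.7712) (0, 49.8446) (27, 48.935) (27, 82.1375)]  |A|=838.7423
4. ⊥bis P1·P3 via (8.35,67.935): [(0, 71.2996) (0, 49.8446) (27, 48.935) (27, 60.42)]  |A|=444.6901
5. canonical 4-gon: [(0, 71.2996) (0, 49.8446) (27, 48.935) (27, 60.42)]
6. shoelace: 444.6901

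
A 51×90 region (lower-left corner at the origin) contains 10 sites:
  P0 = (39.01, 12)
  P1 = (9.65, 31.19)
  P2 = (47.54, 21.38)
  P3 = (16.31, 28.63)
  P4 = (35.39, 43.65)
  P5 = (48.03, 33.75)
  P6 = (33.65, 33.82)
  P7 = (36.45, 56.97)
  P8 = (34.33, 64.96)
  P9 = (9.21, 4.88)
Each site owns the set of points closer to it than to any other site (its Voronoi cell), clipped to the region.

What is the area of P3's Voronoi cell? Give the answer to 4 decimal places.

1. box [0,51]×[0,90]: [(0, 0) (51, 0) (51, 90) (0, 90)]
2. ⊥bis P3·P0 via (27.66,20.315): [(0, 0) (12.7772, 0) (51, 52.1742) (51, 90) (0, 90)]  |A|=3592.8798
3. ⊥bis P3·P1 via (12.98,29.91): [(1.4831, 0) (12.7772, 0) (51, 52.1742) (51, 90) (36.0777, 90)]  |A|=1902.6474
4. ⊥bis P3·P2 via (31.925,25.005): [(1.4831, 0) (12.7772, 0) (32.3096, 26.6617) (47.0135, 90) (36.0777, 90)]  |A|=1422.9085
5. ⊥bis P3·P4 via (25.85,36.14): [(18.8115, 45.081) (1.4831, 0) (12.7772, 0) (32.3096, 26.6617) (32.5378, 27.6445)]  |A|=623.1383
6. ⊥bis P3·P5 via (32.17,31.19): [(18.8115, 45.081) (1.4831, 0) (12.7772, 0) (32.3096, 26.6617) (32.5378, 27.6445)]  |A|=623.1383
7. ⊥bis P3·P6 via (24.98,31.225): [(22.0727, 40.9383) (18.8115, 45.081) (1.4831, 0) (12.7772, 0) (28.0756, 20.8823)]  |A|=556.6749
8. ⊥bis P3·P7 via (26.38,42.8): [(22.0727, 40.9383) (18.8115, 45.081) (1.4831, 0) (12.7772, 0) (28.0756, 20.8823)]  |A|=556.6749
9. ⊥bis P3·P8 via (25.32,46.795): [(22.0727, 40.9383) (18.8115, 45.081) (1.4831, 0) (12.7772, 0) (28.0756, 20.8823)]  |A|=556.6749
10. ⊥bis P3·P9 via (12.76,16.755): [(22.0727, 40.9383) (18.8115, 45.081) (8.4219, 18.0519) (22.8436, 13.7405) (28.0756, 20.8823)]  |A|=333.9542
11. canonical 5-gon: [(22.0727, 40.9383) (18.8115, 45.081) (8.4219, 18.0519) (22.8436, 13.7405) (28.0756, 20.8823)]
12. shoelace: 333.9542

Area of P3's cell: 333.9542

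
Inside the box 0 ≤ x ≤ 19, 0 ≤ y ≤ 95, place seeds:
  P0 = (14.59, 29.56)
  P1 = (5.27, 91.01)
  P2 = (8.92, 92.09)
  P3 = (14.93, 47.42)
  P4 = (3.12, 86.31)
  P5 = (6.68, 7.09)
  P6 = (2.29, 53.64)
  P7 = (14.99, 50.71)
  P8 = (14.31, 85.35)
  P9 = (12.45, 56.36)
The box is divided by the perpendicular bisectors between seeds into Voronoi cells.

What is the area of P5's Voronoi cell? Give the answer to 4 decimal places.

1. box [0,19]×[0,95]: [(0, 0) (19, 0) (19, 95) (0, 95)]
2. ⊥bis P5·P0 via (10.635,18.325): [(0, 22.0688) (0, 0) (19, 0) (19, 15.3803)]  |A|=355.7664
3. ⊥bis P5·P1 via (5.975,49.05): [(0, 22.0688) (0, 0) (19, 0) (19, 15.3803)]  |A|=355.7664
4. ⊥bis P5·P2 via (7.8,49.59): [(0, 22.0688) (0, 0) (19, 0) (19, 15.3803)]  |A|=355.7664
5. ⊥bis P5·P3 via (10.805,27.255): [(0, 22.0688) (0, 0) (19, 0) (19, 15.3803)]  |A|=355.7664
6. ⊥bis P5·P4 via (4.9,46.7): [(0, 22.0688) (0, 0) (19, 0) (19, 15.3803)]  |A|=355.7664
7. ⊥bis P5·P6 via (4.485,30.365): [(0, 22.0688) (0, 0) (19, 0) (19, 15.3803)]  |A|=355.7664
8. ⊥bis P5·P7 via (10.835,28.9): [(0, 22.0688) (0, 0) (19, 0) (19, 15.3803)]  |A|=355.7664
9. ⊥bis P5·P8 via (10.495,46.22): [(0, 22.0688) (0, 0) (19, 0) (19, 15.3803)]  |A|=355.7664
10. ⊥bis P5·P9 via (9.565,31.725): [(0, 22.0688) (0, 0) (19, 0) (19, 15.3803)]  |A|=355.7664
11. canonical 4-gon: [(0, 22.0688) (0, 0) (19, 0) (19, 15.3803)]
12. shoelace: 355.7664

Area of P5's cell: 355.7664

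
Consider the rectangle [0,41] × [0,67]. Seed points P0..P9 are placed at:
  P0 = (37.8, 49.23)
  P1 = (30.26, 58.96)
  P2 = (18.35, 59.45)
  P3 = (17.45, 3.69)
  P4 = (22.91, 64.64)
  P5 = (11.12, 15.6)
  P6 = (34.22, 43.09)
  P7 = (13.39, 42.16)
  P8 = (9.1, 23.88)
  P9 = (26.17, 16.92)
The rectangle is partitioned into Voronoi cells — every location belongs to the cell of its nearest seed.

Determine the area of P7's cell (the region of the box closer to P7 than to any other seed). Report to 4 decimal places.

1. box [0,41]×[0,67]: [(0, 0) (41, 0) (41, 67) (0, 67)]
2. ⊥bis P7·P0 via (25.595,45.695): [(0, 0) (38.8299, 0) (19.4243, 67) (0, 67)]  |A|=1951.5159
3. ⊥bis P7·P1 via (21.825,50.56): [(0, 0) (38.8299, 0) (25.1542, 47.2169) (5.4532, 67) (0, 67)]  |A|=1813.3203
4. ⊥bis P7·P2 via (15.87,50.805): [(0, 55.3576) (0, 0) (38.8299, 0) (25.1542, 47.2169) (23.865, 48.5115)]  |A|=1623.9866
5. ⊥bis P7·P3 via (15.42,22.925): [(0, 55.3576) (0, 21.2976) (31.6926, 24.6424) (25.1542, 47.2169) (23.865, 48.5115)]  |A|=808.0682
6. ⊥bis P7·P4 via (18.15,53.4): [(0, 55.3576) (0, 21.2976) (31.6926, 24.6424) (25.1542, 47.2169) (23.865, 48.5115)]  |A|=808.0682
7. ⊥bis P7·P5 via (12.255,28.88): [(0, 55.3576) (0, 29.9274) (30.9274, 27.2841) (25.1542, 47.2169) (23.865, 48.5115)]  |A|=631.4779
8. ⊥bis P7·P6 via (23.805,42.625): [(23.538, 48.6053) (0, 55.3576) (0, 29.9274) (24.4653, 27.8364)]  |A|=552.3768
9. ⊥bis P7·P8 via (11.245,33.02): [(24.3714, 29.9395) (23.538, 48.6053) (0, 55.3576) (0, 35.659)]  |A|=456.9056
10. ⊥bis P7·P9 via (19.78,29.54): [(21.7732, 30.5492) (24.2873, 31.8222) (23.538, 48.6053) (0, 55.3576) (0, 35.659)]  |A|=454.4854
11. canonical 5-gon: [(21.7732, 30.5492) (24.2873, 31.8222) (23.538, 48.6053) (0, 55.3576) (0, 35.659)]
12. shoelace: 454.4854

Area of P7's cell: 454.4854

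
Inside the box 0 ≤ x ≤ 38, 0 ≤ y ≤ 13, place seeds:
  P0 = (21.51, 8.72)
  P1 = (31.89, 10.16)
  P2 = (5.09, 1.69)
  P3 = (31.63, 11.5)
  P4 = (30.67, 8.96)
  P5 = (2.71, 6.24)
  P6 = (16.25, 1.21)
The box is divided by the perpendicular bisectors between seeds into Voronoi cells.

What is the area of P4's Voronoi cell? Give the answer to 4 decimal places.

1. box [0,38]×[0,13]: [(0, 0) (38, 0) (38, 13) (0, 13)]
2. ⊥bis P4·P0 via (26.09,8.84): [(26.3216, 0) (38, 0) (38, 13) (25.981, 13)]  |A|=154.033
3. ⊥bis P4·P1 via (31.28,9.56): [(26.3216, 0) (38, 0) (38, 2.728) (27.8964, 13) (25.981, 13)]  |A|=102.1408
4. ⊥bis P4·P2 via (17.88,5.325): [(26.3216, 0) (38, 0) (38, 2.728) (27.8964, 13) (25.981, 13)]  |A|=102.1408
5. ⊥bis P4·P3 via (31.15,10.23): [(26.0026, 12.1755) (26.3216, 0) (38, 0) (38, 2.728) (30.3079, 10.5483)]  |A|=98.0355
6. ⊥bis P4·P5 via (16.69,7.6): [(26.0026, 12.1755) (26.3216, 0) (38, 0) (38, 2.728) (30.3079, 10.5483)]  |A|=98.0355
7. ⊥bis P4·P6 via (23.46,5.085): [(26.0026, 12.1755) (26.3216, 0) (38, 0) (38, 2.728) (30.3079, 10.5483)]  |A|=98.0355
8. canonical 5-gon: [(26.0026, 12.1755) (26.3216, 0) (38, 0) (38, 2.728) (30.3079, 10.5483)]
9. shoelace: 98.0355

Area of P4's cell: 98.0355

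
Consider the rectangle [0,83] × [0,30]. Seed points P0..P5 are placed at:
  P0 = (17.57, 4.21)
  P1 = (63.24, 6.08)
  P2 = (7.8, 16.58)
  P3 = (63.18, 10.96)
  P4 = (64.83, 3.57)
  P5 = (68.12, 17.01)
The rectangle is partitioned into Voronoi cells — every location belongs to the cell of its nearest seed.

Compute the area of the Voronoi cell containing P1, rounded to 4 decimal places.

1. box [0,83]×[0,30]: [(0, 0) (83, 0) (83, 30) (0, 30)]
2. ⊥bis P1·P0 via (40.405,5.145): [(40.6157, 0) (83, 0) (83, 30) (39.3873, 30)]  |A|=1289.9557
3. ⊥bis P1·P2 via (35.52,11.33): [(40.6157, 0) (83, 0) (83, 30) (39.3873, 30)]  |A|=1289.9557
4. ⊥bis P1·P3 via (63.21,8.52): [(40.2784, 8.2381) (40.6157, 0) (83, 0) (83, 8.7633)]  |A|=361.7739
5. ⊥bis P1·P4 via (64.035,4.825): [(69.9998, 8.6035) (40.2784, 8.2381) (40.6157, 0) (56.4182, 0)]  |A|=190.4632
6. ⊥bis P1·P5 via (65.68,11.545): [(69.9998, 8.6035) (40.2784, 8.2381) (40.6157, 0) (56.4182, 0)]  |A|=190.4632
7. canonical 4-gon: [(69.9998, 8.6035) (40.2784, 8.2381) (40.6157, 0) (56.4182, 0)]
8. shoelace: 190.4632

Area of P1's cell: 190.4632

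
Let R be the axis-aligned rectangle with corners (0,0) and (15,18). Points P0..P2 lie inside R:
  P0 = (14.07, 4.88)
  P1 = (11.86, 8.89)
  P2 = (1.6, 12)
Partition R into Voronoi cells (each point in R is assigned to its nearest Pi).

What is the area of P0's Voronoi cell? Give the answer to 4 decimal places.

Area of P0's cell: 55.5565

1. box [0,15]×[0,18]: [(0, 0) (15, 0) (15, 18) (0, 18)]
2. ⊥bis P0·P1 via (12.965,6.885): [(0.4723, 0) (15, 0) (15, 8.0065)]  |A|=58.1582
3. ⊥bis P0·P2 via (7.835,8.44): [(4.184, 2.0456) (3.016, 0) (15, 0) (15, 8.0065)]  |A|=55.5565
4. canonical 4-gon: [(4.184, 2.0456) (3.016, 0) (15, 0) (15, 8.0065)]
5. shoelace: 55.5565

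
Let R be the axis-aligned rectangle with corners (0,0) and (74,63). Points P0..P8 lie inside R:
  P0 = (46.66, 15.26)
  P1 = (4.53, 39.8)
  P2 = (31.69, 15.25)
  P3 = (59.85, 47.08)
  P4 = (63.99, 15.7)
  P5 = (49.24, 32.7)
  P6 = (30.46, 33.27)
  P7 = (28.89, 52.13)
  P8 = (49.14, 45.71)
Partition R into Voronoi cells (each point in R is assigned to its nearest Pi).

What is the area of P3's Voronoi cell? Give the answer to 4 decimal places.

Area of P3's cell: 573.1819

1. box [0,74]×[0,63]: [(0, 0) (74, 0) (74, 63) (0, 63)]
2. ⊥bis P3·P0 via (53.255,31.17): [(0, 53.2452) (74, 22.5708) (74, 63) (0, 63)]  |A|=1856.8073
3. ⊥bis P3·P1 via (32.19,43.44): [(32.6825, 39.6977) (74, 22.5708) (74, 63) (29.6159, 63)]  |A|=1352.3424
4. ⊥bis P3·P2 via (45.77,31.165): [(32.2288, 43.1449) (39.1605, 37.0125) (74, 22.5708) (74, 63) (29.6159, 63)]  |A|=1341.7861
5. ⊥bis P3·P4 via (61.92,31.39): [(32.2288, 43.1449) (39.1605, 37.0125) (54.9444, 30.4697) (74, 32.9837) (74, 63) (29.6159, 63)]  |A|=1242.5739
6. ⊥bis P3·P5 via (54.545,39.89): [(30.3034, 57.7762) (65.4365, 31.8539) (74, 32.9837) (74, 63) (29.6159, 63)]  |A|=902.571
7. ⊥bis P3·P6 via (45.155,40.175): [(40.3769, 50.3437) (65.4365, 31.8539) (74, 32.9837) (74, 63) (34.4298, 63)]  |A|=848.3518
8. ⊥bis P3·P7 via (44.37,49.605): [(44.0486, 47.6346) (65.4365, 31.8539) (74, 32.9837) (74, 63) (46.5549, 63)]  |A|=740.0184
9. ⊥bis P3·P8 via (54.495,46.395): [(55.4086, 39.2528) (65.4365, 31.8539) (74, 32.9837) (74, 63) (52.3709, 63)]  |A|=573.1819
10. canonical 5-gon: [(55.4086, 39.2528) (65.4365, 31.8539) (74, 32.9837) (74, 63) (52.3709, 63)]
11. shoelace: 573.1819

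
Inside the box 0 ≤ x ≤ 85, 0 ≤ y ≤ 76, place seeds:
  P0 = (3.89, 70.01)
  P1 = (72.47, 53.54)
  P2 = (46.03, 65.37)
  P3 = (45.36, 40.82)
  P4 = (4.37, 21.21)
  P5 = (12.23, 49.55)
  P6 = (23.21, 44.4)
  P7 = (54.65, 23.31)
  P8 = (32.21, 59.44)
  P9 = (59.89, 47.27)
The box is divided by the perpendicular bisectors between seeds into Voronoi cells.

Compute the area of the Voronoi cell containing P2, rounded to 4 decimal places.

Area of P2's cell: 500.2178

1. box [0,85]×[0,76]: [(0, 0) (85, 0) (85, 76) (0, 76)]
2. ⊥bis P2·P0 via (24.96,67.69): [(17.5067, 0) (85, 0) (85, 76) (25.875, 76)]  |A|=4811.4947
3. ⊥bis P2·P1 via (59.25,59.455): [(17.5067, 0) (32.6482, 0) (66.6527, 76) (25.875, 76)]  |A|=2124.9273
4. ⊥bis P2·P3 via (45.695,53.095): [(23.4199, 53.7029) (56.2752, 52.8063) (66.6527, 76) (25.875, 76)]  |A|=840.2828
5. ⊥bis P2·P4 via (25.2,43.29): [(23.4199, 53.7029) (56.2752, 52.8063) (66.6527, 76) (25.875, 76)]  |A|=840.2828
6. ⊥bis P2·P5 via (29.13,57.46): [(24.8423, 66.6209) (30.9851, 53.4965) (56.2752, 52.8063) (66.6527, 76) (25.875, 76)]  |A|=791.2723
7. ⊥bis P2·P6 via (34.62,54.885): [(24.8423, 66.6209) (25.8873, 64.3881) (36.0223, 53.359) (56.2752, 52.8063) (66.6527, 76) (25.875, 76)]  |A|=764.1911
8. ⊥bis P2·P7 via (50.34,44.34): [(24.8423, 66.6209) (25.8873, 64.3881) (36.0223, 53.359) (56.2752, 52.8063) (66.6527, 76) (25.875, 76)]  |A|=764.1911
9. ⊥bis P2·P8 via (39.12,62.405): [(43.0842, 53.1663) (56.2752, 52.8063) (66.6527, 76) (33.2865, 76)]  |A|=535.7786
10. ⊥bis P2·P9 via (52.96,56.32): [(43.0842, 53.1663) (48.6433, 53.0145) (60.3945, 62.0129) (66.6527, 76) (33.2865, 76)]  |A|=500.2178
11. canonical 5-gon: [(43.0842, 53.1663) (48.6433, 53.0145) (60.3945, 62.0129) (66.6527, 76) (33.2865, 76)]
12. shoelace: 500.2178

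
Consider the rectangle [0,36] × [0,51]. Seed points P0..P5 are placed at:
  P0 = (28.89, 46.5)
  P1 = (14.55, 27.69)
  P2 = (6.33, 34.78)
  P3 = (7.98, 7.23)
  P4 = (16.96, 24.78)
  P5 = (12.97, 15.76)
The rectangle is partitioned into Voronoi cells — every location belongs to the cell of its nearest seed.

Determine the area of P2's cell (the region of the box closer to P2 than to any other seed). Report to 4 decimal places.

Area of P2's cell: 349.0223

1. box [0,36]×[0,51]: [(0, 0) (36, 0) (36, 51) (0, 51)]
2. ⊥bis P2·P0 via (17.61,40.64): [(0, 0) (36, 0) (36, 5.2408) (12.2279, 51) (0, 51)]  |A|=1292.1051
3. ⊥bis P2·P1 via (10.44,31.235): [(0, 19.1311) (17.9641, 39.9583) (12.2279, 51) (0, 51)]  |A|=353.7573
4. ⊥bis P2·P3 via (7.155,21.005): [(0, 20.5765) (1.3146, 20.6552) (17.9641, 39.9583) (12.2279, 51) (0, 51)]  |A|=352.8072
5. ⊥bis P2·P4 via (11.645,29.78): [(0, 20.5765) (1.3146, 20.6552) (17.9641, 39.9583) (12.2279, 51) (0, 51)]  |A|=352.8072
6. ⊥bis P2·P5 via (9.65,25.27): [(0, 21.9011) (3.4187, 23.0946) (17.9641, 39.9583) (12.2279, 51) (0, 51)]  |A|=349.0223
7. canonical 5-gon: [(0, 21.9011) (3.4187, 23.0946) (17.9641, 39.9583) (12.2279, 51) (0, 51)]
8. shoelace: 349.0223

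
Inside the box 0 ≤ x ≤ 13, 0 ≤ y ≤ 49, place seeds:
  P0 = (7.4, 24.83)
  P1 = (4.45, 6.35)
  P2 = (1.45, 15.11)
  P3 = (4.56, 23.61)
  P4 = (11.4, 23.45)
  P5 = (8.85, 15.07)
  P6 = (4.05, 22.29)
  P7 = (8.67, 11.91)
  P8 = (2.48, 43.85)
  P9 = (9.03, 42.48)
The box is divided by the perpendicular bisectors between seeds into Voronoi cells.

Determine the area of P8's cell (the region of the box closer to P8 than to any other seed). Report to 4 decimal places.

Area of P8's cell: 82.4947

1. box [0,13]×[0,49]: [(0, 0) (13, 0) (13, 49) (0, 49)]
2. ⊥bis P8·P0 via (4.94,34.34): [(0, 33.0621) (13, 36.4249) (13, 49) (0, 49)]  |A|=185.3341
3. ⊥bis P8·P1 via (3.465,25.1): [(0, 33.0621) (13, 36.4249) (13, 49) (0, 49)]  |A|=185.3341
4. ⊥bis P8·P2 via (1.965,29.48): [(0, 33.0621) (13, 36.4249) (13, 49) (0, 49)]  |A|=185.3341
5. ⊥bis P8·P3 via (3.52,33.73): [(0, 33.3683) (1.9634, 33.57) (13, 36.4249) (13, 49) (0, 49)]  |A|=185.0336
6. ⊥bis P8·P4 via (6.94,33.65): [(0, 33.3683) (1.9634, 33.57) (13, 36.4249) (13, 49) (0, 49)]  |A|=185.0336
7. ⊥bis P8·P5 via (5.665,29.46): [(0, 33.3683) (1.9634, 33.57) (13, 36.4249) (13, 49) (0, 49)]  |A|=185.0336
8. ⊥bis P8·P6 via (3.265,33.07): [(0, 33.3683) (1.9634, 33.57) (13, 36.4249) (13, 49) (0, 49)]  |A|=185.0336
9. ⊥bis P8·P7 via (5.575,27.88): [(0, 33.3683) (1.9634, 33.57) (13, 36.4249) (13, 49) (0, 49)]  |A|=185.0336
10. ⊥bis P8·P9 via (5.755,43.165): [(0, 33.3683) (1.9634, 33.57) (3.8502, 34.0581) (6.9755, 49) (0, 49)]  |A|=82.4947
11. canonical 5-gon: [(0, 33.3683) (1.9634, 33.57) (3.8502, 34.0581) (6.9755, 49) (0, 49)]
12. shoelace: 82.4947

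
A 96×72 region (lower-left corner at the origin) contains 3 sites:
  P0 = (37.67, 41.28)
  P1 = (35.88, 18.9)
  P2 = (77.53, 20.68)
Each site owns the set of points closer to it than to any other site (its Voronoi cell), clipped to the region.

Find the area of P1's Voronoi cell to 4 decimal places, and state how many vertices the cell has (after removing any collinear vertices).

Area of P1's cell: 1751.1965 (4 vertices)

1. box [0,96]×[0,72]: [(0, 0) (96, 0) (96, 72) (0, 72)]
2. ⊥bis P1·P0 via (36.775,30.09): [(0, 33.0313) (0, 0) (96, 0) (96, 25.3531)]  |A|=2802.4513
3. ⊥bis P1·P2 via (56.705,19.79): [(56.3317, 28.5258) (0, 33.0313) (0, 0) (57.5508, 0)]  |A|=1751.1965
4. canonical 4-gon: [(56.3317, 28.5258) (0, 33.0313) (0, 0) (57.5508, 0)]
5. shoelace: 1751.1965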